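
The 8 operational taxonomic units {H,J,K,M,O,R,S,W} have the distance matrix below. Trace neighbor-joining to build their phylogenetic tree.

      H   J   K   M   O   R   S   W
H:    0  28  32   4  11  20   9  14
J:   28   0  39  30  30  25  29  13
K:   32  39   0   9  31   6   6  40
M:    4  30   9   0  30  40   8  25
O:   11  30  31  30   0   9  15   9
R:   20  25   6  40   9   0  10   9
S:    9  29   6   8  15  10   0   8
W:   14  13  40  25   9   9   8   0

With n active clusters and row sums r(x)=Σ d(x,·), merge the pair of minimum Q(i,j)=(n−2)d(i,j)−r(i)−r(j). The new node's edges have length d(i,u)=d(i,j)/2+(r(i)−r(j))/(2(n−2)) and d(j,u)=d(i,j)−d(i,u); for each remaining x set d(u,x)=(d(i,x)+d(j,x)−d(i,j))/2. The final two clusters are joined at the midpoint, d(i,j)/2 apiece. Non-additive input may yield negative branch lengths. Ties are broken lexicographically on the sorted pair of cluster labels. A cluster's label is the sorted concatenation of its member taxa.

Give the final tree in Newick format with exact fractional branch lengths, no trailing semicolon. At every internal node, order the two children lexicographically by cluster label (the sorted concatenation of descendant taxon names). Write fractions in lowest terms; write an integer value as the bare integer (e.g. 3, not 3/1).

1. join K+M (d=9, Q=-255) ⇒ KM; edges |K|=71/12, |M|=37/12
  updated: d(H,KM)=27/2, d(J,KM)=30, d(KM,O)=26, d(KM,R)=37/2, d(KM,S)=5/2, d(KM,W)=28
2. join KM+S (d=5/2, Q=-359/2) ⇒ KMS; edges |KM|=23/4, |S|=-13/4
  updated: d(H,KMS)=10, d(J,KMS)=113/4, d(KMS,O)=77/4, d(KMS,R)=13, d(KMS,W)=67/4
3. join J+W (d=13, Q=-134) ⇒ JW; edges |J|=229/16, |W|=-21/16
  updated: d(H,JW)=29/2, d(JW,KMS)=16, d(JW,O)=13, d(JW,R)=21/2
4. join H+KMS (d=10, Q=-335/4) ⇒ HKMS; edges |H|=109/24, |KMS|=131/24
  updated: d(HKMS,JW)=41/4, d(HKMS,O)=81/8, d(HKMS,R)=23/2
5. join HKMS+JW (d=41/4, Q=-361/8) ⇒ HJKMSW; edges |HKMS|=149/32, |JW|=179/32
  updated: d(HJKMSW,O)=103/16, d(HJKMSW,R)=47/8
6. join HJKMSW+O (d=103/16, Q=-341/16) ⇒ HJKMOSW; edges |HJKMSW|=53/32, |O|=153/32
  updated: d(HJKMOSW,R)=135/32
7. join HJKMOSW+R (d=135/32) ⇒ HJKMORSW; edges |HJKMOSW|=135/64, |R|=135/64
final tree: ((((H:109/24,((K:71/12,M:37/12):23/4,S:-13/4):131/24):149/32,(J:229/16,W:-21/16):179/32):53/32,O:153/32):135/64,R:135/64)
total length: 1773/32

((((H:109/24,((K:71/12,M:37/12):23/4,S:-13/4):131/24):149/32,(J:229/16,W:-21/16):179/32):53/32,O:153/32):135/64,R:135/64)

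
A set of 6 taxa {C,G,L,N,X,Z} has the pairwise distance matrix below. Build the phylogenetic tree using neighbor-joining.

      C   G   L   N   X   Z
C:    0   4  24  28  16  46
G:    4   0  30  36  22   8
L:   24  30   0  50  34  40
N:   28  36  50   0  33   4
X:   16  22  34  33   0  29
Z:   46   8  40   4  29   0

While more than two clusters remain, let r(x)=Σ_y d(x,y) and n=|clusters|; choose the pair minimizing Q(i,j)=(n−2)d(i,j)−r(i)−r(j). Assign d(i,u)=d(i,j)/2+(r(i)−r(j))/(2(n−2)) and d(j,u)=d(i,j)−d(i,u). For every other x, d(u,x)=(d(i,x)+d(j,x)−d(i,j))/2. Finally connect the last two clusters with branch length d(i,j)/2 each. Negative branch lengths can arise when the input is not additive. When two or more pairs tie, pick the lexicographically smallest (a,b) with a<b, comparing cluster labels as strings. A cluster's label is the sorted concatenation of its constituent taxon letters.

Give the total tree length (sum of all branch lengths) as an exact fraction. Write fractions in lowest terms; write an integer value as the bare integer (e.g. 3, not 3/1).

1. join N+Z (d=4, Q=-262) ⇒ NZ; edges |N|=5, |Z|=-1
  updated: d(C,NZ)=35, d(G,NZ)=20, d(L,NZ)=43, d(NZ,X)=29
2. join C+G (d=4, Q=-143) ⇒ CG; edges |C|=5/2, |G|=3/2
  updated: d(CG,L)=25, d(CG,NZ)=51/2, d(CG,X)=17
3. join CG+L (d=25, Q=-239/2) ⇒ CGL; edges |CG|=31/8, |L|=169/8
  updated: d(CGL,NZ)=87/4, d(CGL,X)=13
4. join CGL+NZ (d=87/4, Q=-255/4) ⇒ CGLNZ; edges |CGL|=23/8, |NZ|=151/8
  updated: d(CGLNZ,X)=81/8
5. join CGLNZ+X (d=81/8) ⇒ CGLNXZ; edges |CGLNZ|=81/16, |X|=81/16
final tree: ((((C:5/2,G:3/2):31/8,L:169/8):23/8,(N:5,Z:-1):151/8):81/16,X:81/16)
total length: 519/8

519/8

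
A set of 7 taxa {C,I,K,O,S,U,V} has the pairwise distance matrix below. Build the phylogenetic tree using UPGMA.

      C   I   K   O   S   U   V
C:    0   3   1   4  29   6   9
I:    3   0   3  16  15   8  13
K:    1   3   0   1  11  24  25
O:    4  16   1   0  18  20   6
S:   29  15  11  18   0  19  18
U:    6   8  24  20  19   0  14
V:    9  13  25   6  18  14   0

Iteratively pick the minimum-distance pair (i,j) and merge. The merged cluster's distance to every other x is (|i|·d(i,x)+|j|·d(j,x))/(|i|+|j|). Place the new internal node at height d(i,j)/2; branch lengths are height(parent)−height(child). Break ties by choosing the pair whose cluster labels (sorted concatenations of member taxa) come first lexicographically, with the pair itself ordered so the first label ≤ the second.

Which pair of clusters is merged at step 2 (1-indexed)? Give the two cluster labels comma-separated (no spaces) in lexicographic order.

step 1: merge (C,K) at d=1; branch lengths C→1/2, K→1/2; new cluster CK
  updated: d(CK,I)=3, d(CK,O)=5/2, d(CK,S)=20, d(CK,U)=15, d(CK,V)=17
step 2: merge (CK,O) at d=5/2; branch lengths CK→3/4, O→5/4; new cluster CKO
  updated: d(CKO,I)=22/3, d(CKO,S)=58/3, d(CKO,U)=50/3, d(CKO,V)=40/3
step 3: merge (CKO,I) at d=22/3; branch lengths CKO→29/12, I→11/3; new cluster CIKO
  updated: d(CIKO,S)=73/4, d(CIKO,U)=29/2, d(CIKO,V)=53/4
step 4: merge (CIKO,V) at d=53/4; branch lengths CIKO→71/24, V→53/8; new cluster CIKOV
  updated: d(CIKOV,S)=91/5, d(CIKOV,U)=72/5
step 5: merge (CIKOV,U) at d=72/5; branch lengths CIKOV→23/40, U→36/5; new cluster CIKOUV
  updated: d(CIKOUV,S)=55/3
step 6: merge (CIKOUV,S) at d=55/3; branch lengths CIKOUV→59/30, S→55/6; new cluster CIKOSUV
final tree: ((((((C:1/2,K:1/2):3/4,O:5/4):29/12,I:11/3):71/24,V:53/8):23/40,U:36/5):59/30,S:55/6)
total length: 1503/40

CK,O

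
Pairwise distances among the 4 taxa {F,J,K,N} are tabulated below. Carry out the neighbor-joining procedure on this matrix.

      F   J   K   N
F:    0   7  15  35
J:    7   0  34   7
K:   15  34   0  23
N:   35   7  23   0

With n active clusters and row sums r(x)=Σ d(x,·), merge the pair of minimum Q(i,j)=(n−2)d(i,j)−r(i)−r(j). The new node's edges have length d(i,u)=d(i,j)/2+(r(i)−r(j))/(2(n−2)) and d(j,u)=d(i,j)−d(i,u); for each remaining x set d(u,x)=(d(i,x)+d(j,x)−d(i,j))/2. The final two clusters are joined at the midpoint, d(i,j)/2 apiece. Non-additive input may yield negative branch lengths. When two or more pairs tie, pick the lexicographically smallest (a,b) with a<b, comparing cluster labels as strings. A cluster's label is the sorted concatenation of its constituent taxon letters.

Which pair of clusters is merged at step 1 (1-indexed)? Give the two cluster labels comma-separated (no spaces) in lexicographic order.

F,K

step 1: merge (F,K) at d=15, Q=-99; branch lengths F→15/4, K→45/4; new cluster FK
  updated: d(FK,J)=13, d(FK,N)=43/2
step 2: merge (FK,J) at d=13, Q=-83/2; branch lengths FK→55/4, J→-3/4; new cluster FJK
  updated: d(FJK,N)=31/4
step 3: merge (FJK,N) at d=31/4; branch lengths FJK→31/8, N→31/8; new cluster FJKN
final tree: (((F:15/4,K:45/4):55/4,J:-3/4):31/8,N:31/8)
total length: 143/4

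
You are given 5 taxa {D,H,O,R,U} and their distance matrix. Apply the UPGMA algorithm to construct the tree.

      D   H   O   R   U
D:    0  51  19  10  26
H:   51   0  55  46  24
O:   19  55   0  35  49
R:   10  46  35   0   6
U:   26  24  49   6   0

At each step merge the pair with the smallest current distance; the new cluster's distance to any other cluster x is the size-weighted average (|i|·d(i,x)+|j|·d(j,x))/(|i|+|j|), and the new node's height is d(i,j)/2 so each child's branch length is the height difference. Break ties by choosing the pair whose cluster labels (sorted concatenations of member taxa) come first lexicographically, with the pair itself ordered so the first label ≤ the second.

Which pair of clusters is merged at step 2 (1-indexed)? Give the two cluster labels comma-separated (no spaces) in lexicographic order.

D,RU

1. join R+U (d=6) ⇒ RU; edges |R|=3, |U|=3
  updated: d(D,RU)=18, d(H,RU)=35, d(O,RU)=42
2. join D+RU (d=18) ⇒ DRU; edges |D|=9, |RU|=6
  updated: d(DRU,H)=121/3, d(DRU,O)=103/3
3. join DRU+O (d=103/3) ⇒ DORU; edges |DRU|=49/6, |O|=103/6
  updated: d(DORU,H)=44
4. join DORU+H (d=44) ⇒ DHORU; edges |DORU|=29/6, |H|=22
final tree: (((D:9,(R:3,U:3):6):49/6,O:103/6):29/6,H:22)
total length: 439/6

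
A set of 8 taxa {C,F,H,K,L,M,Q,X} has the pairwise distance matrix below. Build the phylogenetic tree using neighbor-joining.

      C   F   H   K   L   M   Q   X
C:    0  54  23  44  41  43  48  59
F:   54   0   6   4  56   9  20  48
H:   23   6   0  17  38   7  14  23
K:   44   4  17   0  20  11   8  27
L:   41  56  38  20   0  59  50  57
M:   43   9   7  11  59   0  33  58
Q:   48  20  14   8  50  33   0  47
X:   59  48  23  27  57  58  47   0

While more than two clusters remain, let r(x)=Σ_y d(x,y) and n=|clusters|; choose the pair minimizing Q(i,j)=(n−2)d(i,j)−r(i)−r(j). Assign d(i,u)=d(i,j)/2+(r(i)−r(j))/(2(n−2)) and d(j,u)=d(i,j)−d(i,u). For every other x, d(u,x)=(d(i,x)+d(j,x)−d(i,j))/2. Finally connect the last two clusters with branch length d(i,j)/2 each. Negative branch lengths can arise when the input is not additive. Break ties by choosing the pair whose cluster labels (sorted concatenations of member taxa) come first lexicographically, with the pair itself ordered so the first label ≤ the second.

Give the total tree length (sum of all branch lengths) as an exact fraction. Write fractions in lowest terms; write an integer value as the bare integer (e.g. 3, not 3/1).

1739/16

iteration 1: select C,L (d=41, Q=-387); attach at lengths (79/4, 85/4); label the merged cluster CL
  updated: d(CL,F)=69/2, d(CL,H)=10, d(CL,K)=23/2, d(CL,M)=61/2, d(CL,Q)=57/2, d(CL,X)=75/2
iteration 2: select F,M (d=9, Q=-225); attach at lengths (9/5, 36/5); label the merged cluster FM
  updated: d(CL,FM)=28, d(FM,H)=2, d(FM,K)=3, d(FM,Q)=22, d(FM,X)=97/2
iteration 3: select FM,H (d=2, Q=-323/2); attach at lengths (91/16, -59/16); label the merged cluster FHM
  updated: d(CL,FHM)=18, d(FHM,K)=9, d(FHM,Q)=17, d(FHM,X)=139/4
iteration 4: select K,Q (d=8, Q=-132); attach at lengths (-7/2, 23/2); label the merged cluster KQ
  updated: d(CL,KQ)=16, d(FHM,KQ)=9, d(KQ,X)=33
iteration 5: select CL,X (d=75/2, Q=-407/4); attach at lengths (165/16, 435/16); label the merged cluster CLX
  updated: d(CLX,FHM)=61/8, d(CLX,KQ)=23/4
iteration 6: select CLX,FHM (d=61/8, Q=-179/8); attach at lengths (35/16, 87/16); label the merged cluster CFHLMX
  updated: d(CFHLMX,KQ)=57/16
iteration 7: select CFHLMX,KQ (d=57/16); attach at lengths (57/32, 57/32); label the merged cluster CFHKLMQX
final tree: ((((C:79/4,L:85/4):165/16,X:435/16):35/16,((F:9/5,M:36/5):91/16,H:-59/16):87/16):57/32,(K:-7/2,Q:23/2):57/32)
total length: 1739/16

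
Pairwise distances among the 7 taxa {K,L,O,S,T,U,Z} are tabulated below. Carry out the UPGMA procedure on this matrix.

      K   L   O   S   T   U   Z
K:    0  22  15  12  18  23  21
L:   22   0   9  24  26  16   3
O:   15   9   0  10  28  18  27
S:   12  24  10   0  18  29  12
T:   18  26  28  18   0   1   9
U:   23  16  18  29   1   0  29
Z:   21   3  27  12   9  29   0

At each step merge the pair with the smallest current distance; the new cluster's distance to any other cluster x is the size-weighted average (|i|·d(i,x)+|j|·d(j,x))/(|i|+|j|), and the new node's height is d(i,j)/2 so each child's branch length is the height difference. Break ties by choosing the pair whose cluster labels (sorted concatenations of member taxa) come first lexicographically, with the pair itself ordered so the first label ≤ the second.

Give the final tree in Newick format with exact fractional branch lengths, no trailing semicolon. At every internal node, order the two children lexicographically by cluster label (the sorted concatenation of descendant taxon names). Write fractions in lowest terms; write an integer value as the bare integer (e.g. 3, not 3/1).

iteration 1: select T,U (d=1); attach at lengths (1/2, 1/2); label the merged cluster TU
  updated: d(K,TU)=41/2, d(L,TU)=21, d(O,TU)=23, d(S,TU)=47/2, d(TU,Z)=19
iteration 2: select L,Z (d=3); attach at lengths (3/2, 3/2); label the merged cluster LZ
  updated: d(K,LZ)=43/2, d(LZ,O)=18, d(LZ,S)=18, d(LZ,TU)=20
iteration 3: select O,S (d=10); attach at lengths (5, 5); label the merged cluster OS
  updated: d(K,OS)=27/2, d(LZ,OS)=18, d(OS,TU)=93/4
iteration 4: select K,OS (d=27/2); attach at lengths (27/4, 7/4); label the merged cluster KOS
  updated: d(KOS,LZ)=115/6, d(KOS,TU)=67/3
iteration 5: select KOS,LZ (d=115/6); attach at lengths (17/6, 97/12); label the merged cluster KLOSZ
  updated: d(KLOSZ,TU)=107/5
iteration 6: select KLOSZ,TU (d=107/5); attach at lengths (67/60, 51/5); label the merged cluster KLOSTUZ
final tree: (((K:27/4,(O:5,S:5):7/4):17/6,(L:3/2,Z:3/2):97/12):67/60,(T:1/2,U:1/2):51/5)
total length: 671/15

(((K:27/4,(O:5,S:5):7/4):17/6,(L:3/2,Z:3/2):97/12):67/60,(T:1/2,U:1/2):51/5)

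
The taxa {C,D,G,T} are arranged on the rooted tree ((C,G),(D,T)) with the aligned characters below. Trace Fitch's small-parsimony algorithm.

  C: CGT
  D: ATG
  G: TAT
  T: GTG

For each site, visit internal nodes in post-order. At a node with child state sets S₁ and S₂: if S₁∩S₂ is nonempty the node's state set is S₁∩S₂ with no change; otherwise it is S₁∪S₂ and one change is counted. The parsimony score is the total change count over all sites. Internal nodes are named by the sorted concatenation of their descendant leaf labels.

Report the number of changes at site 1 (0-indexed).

[col 0] CG: children C:{C}, G:{T} ∪→ {C,T}; cost 1
[col 0] DT: children D:{A}, T:{G} ∪→ {A,G}; cost 1
[col 0] CDGT: children CG:{C,T}, DT:{A,G} ∪→ {A,C,G,T}; cost 1
[col 1] CG: children C:{G}, G:{A} ∪→ {A,G}; cost 1
[col 1] DT: children D:{T}, T:{T} ∩→ {T}; cost 0
[col 1] CDGT: children CG:{A,G}, DT:{T} ∪→ {A,G,T}; cost 1
[col 2] CG: children C:{T}, G:{T} ∩→ {T}; cost 0
[col 2] DT: children D:{G}, T:{G} ∩→ {G}; cost 0
[col 2] CDGT: children CG:{T}, DT:{G} ∪→ {G,T}; cost 1
per-site changes: [3, 2, 1]; total = 6

2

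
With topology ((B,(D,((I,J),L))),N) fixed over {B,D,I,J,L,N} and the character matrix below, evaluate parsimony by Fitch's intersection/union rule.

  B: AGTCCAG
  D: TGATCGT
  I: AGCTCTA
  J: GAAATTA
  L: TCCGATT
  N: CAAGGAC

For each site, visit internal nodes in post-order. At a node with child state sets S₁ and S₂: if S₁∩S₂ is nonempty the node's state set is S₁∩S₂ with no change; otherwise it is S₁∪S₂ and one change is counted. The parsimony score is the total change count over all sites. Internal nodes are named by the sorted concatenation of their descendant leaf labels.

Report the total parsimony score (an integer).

IJ@0: {A} ∪ {G} = {A,G} (union, +1)
IJL@0: {A,G} ∪ {T} = {A,G,T} (union, +1)
DIJL@0: {T} ∩ {A,G,T} = {T} (intersection, +0)
BDIJL@0: {A} ∪ {T} = {A,T} (union, +1)
BDIJLN@0: {A,T} ∪ {C} = {A,C,T} (union, +1)
IJ@1: {G} ∪ {A} = {A,G} (union, +1)
IJL@1: {A,G} ∪ {C} = {A,C,G} (union, +1)
DIJL@1: {G} ∩ {A,C,G} = {G} (intersection, +0)
BDIJL@1: {G} ∩ {G} = {G} (intersection, +0)
BDIJLN@1: {G} ∪ {A} = {A,G} (union, +1)
IJ@2: {C} ∪ {A} = {A,C} (union, +1)
IJL@2: {A,C} ∩ {C} = {C} (intersection, +0)
DIJL@2: {A} ∪ {C} = {A,C} (union, +1)
BDIJL@2: {T} ∪ {A,C} = {A,C,T} (union, +1)
BDIJLN@2: {A,C,T} ∩ {A} = {A} (intersection, +0)
IJ@3: {T} ∪ {A} = {A,T} (union, +1)
IJL@3: {A,T} ∪ {G} = {A,G,T} (union, +1)
DIJL@3: {T} ∩ {A,G,T} = {T} (intersection, +0)
BDIJL@3: {C} ∪ {T} = {C,T} (union, +1)
BDIJLN@3: {C,T} ∪ {G} = {C,G,T} (union, +1)
IJ@4: {C} ∪ {T} = {C,T} (union, +1)
IJL@4: {C,T} ∪ {A} = {A,C,T} (union, +1)
DIJL@4: {C} ∩ {A,C,T} = {C} (intersection, +0)
BDIJL@4: {C} ∩ {C} = {C} (intersection, +0)
BDIJLN@4: {C} ∪ {G} = {C,G} (union, +1)
IJ@5: {T} ∩ {T} = {T} (intersection, +0)
IJL@5: {T} ∩ {T} = {T} (intersection, +0)
DIJL@5: {G} ∪ {T} = {G,T} (union, +1)
BDIJL@5: {A} ∪ {G,T} = {A,G,T} (union, +1)
BDIJLN@5: {A,G,T} ∩ {A} = {A} (intersection, +0)
IJ@6: {A} ∩ {A} = {A} (intersection, +0)
IJL@6: {A} ∪ {T} = {A,T} (union, +1)
DIJL@6: {T} ∩ {A,T} = {T} (intersection, +0)
BDIJL@6: {G} ∪ {T} = {G,T} (union, +1)
BDIJLN@6: {G,T} ∪ {C} = {C,G,T} (union, +1)
per-site changes: [4, 3, 3, 4, 3, 2, 3]; total = 22

22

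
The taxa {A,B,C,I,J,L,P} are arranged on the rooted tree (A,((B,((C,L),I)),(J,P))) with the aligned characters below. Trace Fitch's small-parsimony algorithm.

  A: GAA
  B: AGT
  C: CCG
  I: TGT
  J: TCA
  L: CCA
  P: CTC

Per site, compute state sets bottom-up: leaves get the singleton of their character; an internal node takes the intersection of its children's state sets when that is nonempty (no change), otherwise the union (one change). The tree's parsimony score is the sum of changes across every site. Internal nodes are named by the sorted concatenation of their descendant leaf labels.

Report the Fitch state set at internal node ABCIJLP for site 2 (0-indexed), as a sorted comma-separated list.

CL@0: {C} ∩ {C} = {C} (intersection, +0)
CIL@0: {C} ∪ {T} = {C,T} (union, +1)
BCIL@0: {A} ∪ {C,T} = {A,C,T} (union, +1)
JP@0: {T} ∪ {C} = {C,T} (union, +1)
BCIJLP@0: {A,C,T} ∩ {C,T} = {C,T} (intersection, +0)
ABCIJLP@0: {G} ∪ {C,T} = {C,G,T} (union, +1)
CL@1: {C} ∩ {C} = {C} (intersection, +0)
CIL@1: {C} ∪ {G} = {C,G} (union, +1)
BCIL@1: {G} ∩ {C,G} = {G} (intersection, +0)
JP@1: {C} ∪ {T} = {C,T} (union, +1)
BCIJLP@1: {G} ∪ {C,T} = {C,G,T} (union, +1)
ABCIJLP@1: {A} ∪ {C,G,T} = {A,C,G,T} (union, +1)
CL@2: {G} ∪ {A} = {A,G} (union, +1)
CIL@2: {A,G} ∪ {T} = {A,G,T} (union, +1)
BCIL@2: {T} ∩ {A,G,T} = {T} (intersection, +0)
JP@2: {A} ∪ {C} = {A,C} (union, +1)
BCIJLP@2: {T} ∪ {A,C} = {A,C,T} (union, +1)
ABCIJLP@2: {A} ∩ {A,C,T} = {A} (intersection, +0)
per-site changes: [4, 4, 4]; total = 12

A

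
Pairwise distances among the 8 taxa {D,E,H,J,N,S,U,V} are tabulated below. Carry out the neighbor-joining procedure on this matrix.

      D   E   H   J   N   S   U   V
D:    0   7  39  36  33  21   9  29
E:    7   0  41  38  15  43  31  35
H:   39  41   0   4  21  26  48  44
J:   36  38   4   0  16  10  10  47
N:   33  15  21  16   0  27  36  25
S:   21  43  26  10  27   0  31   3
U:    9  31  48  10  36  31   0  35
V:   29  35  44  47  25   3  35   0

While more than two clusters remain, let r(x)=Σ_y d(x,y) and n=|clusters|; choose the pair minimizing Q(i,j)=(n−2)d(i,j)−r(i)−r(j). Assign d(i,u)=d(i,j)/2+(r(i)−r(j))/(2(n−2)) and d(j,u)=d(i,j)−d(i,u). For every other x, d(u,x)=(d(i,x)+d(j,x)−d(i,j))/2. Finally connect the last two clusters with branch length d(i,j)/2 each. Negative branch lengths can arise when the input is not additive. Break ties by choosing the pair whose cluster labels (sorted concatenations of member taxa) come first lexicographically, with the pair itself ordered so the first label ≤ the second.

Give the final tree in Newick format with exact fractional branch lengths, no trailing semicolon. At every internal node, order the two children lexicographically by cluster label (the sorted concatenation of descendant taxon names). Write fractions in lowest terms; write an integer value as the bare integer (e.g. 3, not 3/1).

step 1: merge (S,V) at d=3, Q=-361; branch lengths S→-13/4, V→25/4; new cluster SV
  updated: d(D,SV)=47/2, d(E,SV)=75/2, d(H,SV)=67/2, d(J,SV)=27, d(N,SV)=49/2, d(SV,U)=63/2
step 2: merge (H,J) at d=4, Q=-595/2; branch lengths H→151/20, J→-71/20; new cluster HJ
  updated: d(D,HJ)=71/2, d(E,HJ)=75/2, d(HJ,N)=33/2, d(HJ,SV)=113/4, d(HJ,U)=27
step 3: merge (D,E) at d=7, Q=-208; branch lengths D→1, E→6; new cluster DE
  updated: d(DE,HJ)=33, d(DE,N)=41/2, d(DE,SV)=27, d(DE,U)=33/2
step 4: merge (DE,U) at d=33/2, Q=-317/2; branch lengths DE→71/12, U→127/12; new cluster DEU
  updated: d(DEU,HJ)=87/4, d(DEU,N)=20, d(DEU,SV)=21
step 5: merge (DEU,SV) at d=21, Q=-189/2; branch lengths DEU→31/4, SV→53/4; new cluster DESUV
  updated: d(DESUV,HJ)=29/2, d(DESUV,N)=47/4
step 6: merge (DESUV,HJ) at d=29/2, Q=-171/4; branch lengths DESUV→39/8, HJ→77/8; new cluster DEHJSUV
  updated: d(DEHJSUV,N)=55/8
step 7: merge (DEHJSUV,N) at d=55/8; branch lengths DEHJSUV→55/16, N→55/16; new cluster DEHJNSUV
final tree: (((((D:1,E:6):71/12,U:127/12):31/4,(S:-13/4,V:25/4):53/4):39/8,(H:151/20,J:-71/20):77/8):55/16,N:55/16)
total length: 583/8

(((((D:1,E:6):71/12,U:127/12):31/4,(S:-13/4,V:25/4):53/4):39/8,(H:151/20,J:-71/20):77/8):55/16,N:55/16)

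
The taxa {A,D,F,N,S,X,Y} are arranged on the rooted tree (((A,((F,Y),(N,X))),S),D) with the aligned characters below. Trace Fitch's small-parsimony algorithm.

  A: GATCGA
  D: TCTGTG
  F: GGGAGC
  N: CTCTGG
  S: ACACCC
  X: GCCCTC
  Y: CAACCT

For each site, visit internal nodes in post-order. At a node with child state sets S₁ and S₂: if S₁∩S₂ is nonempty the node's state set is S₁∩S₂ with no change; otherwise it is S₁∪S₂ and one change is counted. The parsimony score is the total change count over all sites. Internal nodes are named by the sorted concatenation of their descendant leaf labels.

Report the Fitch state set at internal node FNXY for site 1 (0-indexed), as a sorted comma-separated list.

A,C,G,T

site 0, node FY: F={G} ∪ Y={C} → {C,G} (+1)
site 0, node NX: N={C} ∪ X={G} → {C,G} (+1)
site 0, node FNXY: FY={C,G} ∩ NX={C,G} → {C,G} (+0)
site 0, node AFNXY: A={G} ∩ FNXY={C,G} → {G} (+0)
site 0, node AFNSXY: AFNXY={G} ∪ S={A} → {A,G} (+1)
site 0, node ADFNSXY: AFNSXY={A,G} ∪ D={T} → {A,G,T} (+1)
site 1, node FY: F={G} ∪ Y={A} → {A,G} (+1)
site 1, node NX: N={T} ∪ X={C} → {C,T} (+1)
site 1, node FNXY: FY={A,G} ∪ NX={C,T} → {A,C,G,T} (+1)
site 1, node AFNXY: A={A} ∩ FNXY={A,C,G,T} → {A} (+0)
site 1, node AFNSXY: AFNXY={A} ∪ S={C} → {A,C} (+1)
site 1, node ADFNSXY: AFNSXY={A,C} ∩ D={C} → {C} (+0)
site 2, node FY: F={G} ∪ Y={A} → {A,G} (+1)
site 2, node NX: N={C} ∩ X={C} → {C} (+0)
site 2, node FNXY: FY={A,G} ∪ NX={C} → {A,C,G} (+1)
site 2, node AFNXY: A={T} ∪ FNXY={A,C,G} → {A,C,G,T} (+1)
site 2, node AFNSXY: AFNXY={A,C,G,T} ∩ S={A} → {A} (+0)
site 2, node ADFNSXY: AFNSXY={A} ∪ D={T} → {A,T} (+1)
site 3, node FY: F={A} ∪ Y={C} → {A,C} (+1)
site 3, node NX: N={T} ∪ X={C} → {C,T} (+1)
site 3, node FNXY: FY={A,C} ∩ NX={C,T} → {C} (+0)
site 3, node AFNXY: A={C} ∩ FNXY={C} → {C} (+0)
site 3, node AFNSXY: AFNXY={C} ∩ S={C} → {C} (+0)
site 3, node ADFNSXY: AFNSXY={C} ∪ D={G} → {C,G} (+1)
site 4, node FY: F={G} ∪ Y={C} → {C,G} (+1)
site 4, node NX: N={G} ∪ X={T} → {G,T} (+1)
site 4, node FNXY: FY={C,G} ∩ NX={G,T} → {G} (+0)
site 4, node AFNXY: A={G} ∩ FNXY={G} → {G} (+0)
site 4, node AFNSXY: AFNXY={G} ∪ S={C} → {C,G} (+1)
site 4, node ADFNSXY: AFNSXY={C,G} ∪ D={T} → {C,G,T} (+1)
site 5, node FY: F={C} ∪ Y={T} → {C,T} (+1)
site 5, node NX: N={G} ∪ X={C} → {C,G} (+1)
site 5, node FNXY: FY={C,T} ∩ NX={C,G} → {C} (+0)
site 5, node AFNXY: A={A} ∪ FNXY={C} → {A,C} (+1)
site 5, node AFNSXY: AFNXY={A,C} ∩ S={C} → {C} (+0)
site 5, node ADFNSXY: AFNSXY={C} ∪ D={G} → {C,G} (+1)
per-site changes: [4, 4, 4, 3, 4, 4]; total = 23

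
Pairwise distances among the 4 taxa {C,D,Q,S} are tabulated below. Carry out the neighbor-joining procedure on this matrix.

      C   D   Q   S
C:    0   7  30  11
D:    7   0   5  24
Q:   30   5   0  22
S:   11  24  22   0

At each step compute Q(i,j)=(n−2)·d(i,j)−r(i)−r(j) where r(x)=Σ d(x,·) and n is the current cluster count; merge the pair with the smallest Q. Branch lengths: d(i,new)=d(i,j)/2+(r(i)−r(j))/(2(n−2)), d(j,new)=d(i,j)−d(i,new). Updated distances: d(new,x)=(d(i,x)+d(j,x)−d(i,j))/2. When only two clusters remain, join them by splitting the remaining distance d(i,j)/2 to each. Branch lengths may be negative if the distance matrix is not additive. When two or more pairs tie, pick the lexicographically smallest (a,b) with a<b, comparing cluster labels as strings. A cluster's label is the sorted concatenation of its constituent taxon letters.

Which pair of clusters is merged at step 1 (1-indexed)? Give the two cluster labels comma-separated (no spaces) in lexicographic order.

C,S

step 1: merge (C,S) at d=11, Q=-83; branch lengths C→13/4, S→31/4; new cluster CS
  updated: d(CS,D)=10, d(CS,Q)=41/2
step 2: merge (CS,D) at d=10, Q=-71/2; branch lengths CS→51/4, D→-11/4; new cluster CDS
  updated: d(CDS,Q)=31/4
step 3: merge (CDS,Q) at d=31/4; branch lengths CDS→31/8, Q→31/8; new cluster CDQS
final tree: (((C:13/4,S:31/4):51/4,D:-11/4):31/8,Q:31/8)
total length: 115/4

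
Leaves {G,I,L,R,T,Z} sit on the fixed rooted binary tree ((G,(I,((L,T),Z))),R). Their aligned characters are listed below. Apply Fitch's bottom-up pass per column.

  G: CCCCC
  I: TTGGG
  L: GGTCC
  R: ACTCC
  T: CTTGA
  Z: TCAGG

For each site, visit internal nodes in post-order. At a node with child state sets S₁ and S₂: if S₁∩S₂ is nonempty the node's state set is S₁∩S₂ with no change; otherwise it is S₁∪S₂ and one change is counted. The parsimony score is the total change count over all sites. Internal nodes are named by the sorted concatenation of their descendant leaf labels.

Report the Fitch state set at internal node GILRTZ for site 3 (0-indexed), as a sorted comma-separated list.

[col 0] LT: children L:{G}, T:{C} ∪→ {C,G}; cost 1
[col 0] LTZ: children LT:{C,G}, Z:{T} ∪→ {C,G,T}; cost 1
[col 0] ILTZ: children I:{T}, LTZ:{C,G,T} ∩→ {T}; cost 0
[col 0] GILTZ: children G:{C}, ILTZ:{T} ∪→ {C,T}; cost 1
[col 0] GILRTZ: children GILTZ:{C,T}, R:{A} ∪→ {A,C,T}; cost 1
[col 1] LT: children L:{G}, T:{T} ∪→ {G,T}; cost 1
[col 1] LTZ: children LT:{G,T}, Z:{C} ∪→ {C,G,T}; cost 1
[col 1] ILTZ: children I:{T}, LTZ:{C,G,T} ∩→ {T}; cost 0
[col 1] GILTZ: children G:{C}, ILTZ:{T} ∪→ {C,T}; cost 1
[col 1] GILRTZ: children GILTZ:{C,T}, R:{C} ∩→ {C}; cost 0
[col 2] LT: children L:{T}, T:{T} ∩→ {T}; cost 0
[col 2] LTZ: children LT:{T}, Z:{A} ∪→ {A,T}; cost 1
[col 2] ILTZ: children I:{G}, LTZ:{A,T} ∪→ {A,G,T}; cost 1
[col 2] GILTZ: children G:{C}, ILTZ:{A,G,T} ∪→ {A,C,G,T}; cost 1
[col 2] GILRTZ: children GILTZ:{A,C,G,T}, R:{T} ∩→ {T}; cost 0
[col 3] LT: children L:{C}, T:{G} ∪→ {C,G}; cost 1
[col 3] LTZ: children LT:{C,G}, Z:{G} ∩→ {G}; cost 0
[col 3] ILTZ: children I:{G}, LTZ:{G} ∩→ {G}; cost 0
[col 3] GILTZ: children G:{C}, ILTZ:{G} ∪→ {C,G}; cost 1
[col 3] GILRTZ: children GILTZ:{C,G}, R:{C} ∩→ {C}; cost 0
[col 4] LT: children L:{C}, T:{A} ∪→ {A,C}; cost 1
[col 4] LTZ: children LT:{A,C}, Z:{G} ∪→ {A,C,G}; cost 1
[col 4] ILTZ: children I:{G}, LTZ:{A,C,G} ∩→ {G}; cost 0
[col 4] GILTZ: children G:{C}, ILTZ:{G} ∪→ {C,G}; cost 1
[col 4] GILRTZ: children GILTZ:{C,G}, R:{C} ∩→ {C}; cost 0
per-site changes: [4, 3, 3, 2, 3]; total = 15

C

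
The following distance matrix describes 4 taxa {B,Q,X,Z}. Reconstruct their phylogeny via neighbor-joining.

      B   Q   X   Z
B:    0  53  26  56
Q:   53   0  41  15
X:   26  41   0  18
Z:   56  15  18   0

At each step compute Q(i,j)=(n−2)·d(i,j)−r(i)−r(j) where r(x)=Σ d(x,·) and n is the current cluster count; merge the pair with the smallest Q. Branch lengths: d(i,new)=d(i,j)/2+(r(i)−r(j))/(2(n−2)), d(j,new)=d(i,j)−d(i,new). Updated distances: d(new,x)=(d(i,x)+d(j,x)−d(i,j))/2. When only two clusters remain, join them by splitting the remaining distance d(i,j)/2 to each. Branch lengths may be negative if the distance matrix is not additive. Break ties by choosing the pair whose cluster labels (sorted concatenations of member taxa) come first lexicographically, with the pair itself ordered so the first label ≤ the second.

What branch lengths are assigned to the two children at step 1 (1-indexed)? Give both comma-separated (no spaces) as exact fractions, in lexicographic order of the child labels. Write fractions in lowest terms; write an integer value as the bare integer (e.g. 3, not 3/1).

51/2,1/2

iteration 1: select B,X (d=26, Q=-168); attach at lengths (51/2, 1/2); label the merged cluster BX
  updated: d(BX,Q)=34, d(BX,Z)=24
iteration 2: select BX,Q (d=34, Q=-73); attach at lengths (43/2, 25/2); label the merged cluster BQX
  updated: d(BQX,Z)=5/2
iteration 3: select BQX,Z (d=5/2); attach at lengths (5/4, 5/4); label the merged cluster BQXZ
final tree: (((B:51/2,X:1/2):43/2,Q:25/2):5/4,Z:5/4)
total length: 125/2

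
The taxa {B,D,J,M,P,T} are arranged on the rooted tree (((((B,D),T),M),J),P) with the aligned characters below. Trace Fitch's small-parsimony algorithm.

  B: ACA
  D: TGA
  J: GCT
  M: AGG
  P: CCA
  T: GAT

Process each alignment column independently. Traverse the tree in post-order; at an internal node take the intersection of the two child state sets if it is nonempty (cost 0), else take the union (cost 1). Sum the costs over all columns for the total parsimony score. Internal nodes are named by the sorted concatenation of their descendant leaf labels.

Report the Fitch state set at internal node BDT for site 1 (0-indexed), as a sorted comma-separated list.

A,C,G

site 0, node BD: B={A} ∪ D={T} → {A,T} (+1)
site 0, node BDT: BD={A,T} ∪ T={G} → {A,G,T} (+1)
site 0, node BDMT: BDT={A,G,T} ∩ M={A} → {A} (+0)
site 0, node BDJMT: BDMT={A} ∪ J={G} → {A,G} (+1)
site 0, node BDJMPT: BDJMT={A,G} ∪ P={C} → {A,C,G} (+1)
site 1, node BD: B={C} ∪ D={G} → {C,G} (+1)
site 1, node BDT: BD={C,G} ∪ T={A} → {A,C,G} (+1)
site 1, node BDMT: BDT={A,C,G} ∩ M={G} → {G} (+0)
site 1, node BDJMT: BDMT={G} ∪ J={C} → {C,G} (+1)
site 1, node BDJMPT: BDJMT={C,G} ∩ P={C} → {C} (+0)
site 2, node BD: B={A} ∩ D={A} → {A} (+0)
site 2, node BDT: BD={A} ∪ T={T} → {A,T} (+1)
site 2, node BDMT: BDT={A,T} ∪ M={G} → {A,G,T} (+1)
site 2, node BDJMT: BDMT={A,G,T} ∩ J={T} → {T} (+0)
site 2, node BDJMPT: BDJMT={T} ∪ P={A} → {A,T} (+1)
per-site changes: [4, 3, 3]; total = 10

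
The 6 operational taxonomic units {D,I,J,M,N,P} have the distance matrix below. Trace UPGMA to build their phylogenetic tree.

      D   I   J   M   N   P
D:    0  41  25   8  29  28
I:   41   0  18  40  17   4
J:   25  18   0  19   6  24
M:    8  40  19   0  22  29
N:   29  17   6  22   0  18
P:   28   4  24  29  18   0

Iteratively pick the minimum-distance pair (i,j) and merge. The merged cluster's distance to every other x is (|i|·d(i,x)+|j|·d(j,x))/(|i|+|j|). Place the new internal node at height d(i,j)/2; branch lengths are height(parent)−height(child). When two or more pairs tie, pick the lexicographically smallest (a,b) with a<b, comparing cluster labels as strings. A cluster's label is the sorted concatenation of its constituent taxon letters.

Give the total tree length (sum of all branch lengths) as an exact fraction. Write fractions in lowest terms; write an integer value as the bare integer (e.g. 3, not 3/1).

1. join I+P (d=4) ⇒ IP; edges |I|=2, |P|=2
  updated: d(D,IP)=69/2, d(IP,J)=21, d(IP,M)=69/2, d(IP,N)=35/2
2. join J+N (d=6) ⇒ JN; edges |J|=3, |N|=3
  updated: d(D,JN)=27, d(IP,JN)=77/4, d(JN,M)=41/2
3. join D+M (d=8) ⇒ DM; edges |D|=4, |M|=4
  updated: d(DM,IP)=69/2, d(DM,JN)=95/4
4. join IP+JN (d=77/4) ⇒ IJNP; edges |IP|=61/8, |JN|=53/8
  updated: d(DM,IJNP)=233/8
5. join DM+IJNP (d=233/8) ⇒ DIJMNP; edges |DM|=169/16, |IJNP|=79/16
final tree: ((D:4,M:4):169/16,((I:2,P:2):61/8,(J:3,N:3):53/8):79/16)
total length: 191/4

191/4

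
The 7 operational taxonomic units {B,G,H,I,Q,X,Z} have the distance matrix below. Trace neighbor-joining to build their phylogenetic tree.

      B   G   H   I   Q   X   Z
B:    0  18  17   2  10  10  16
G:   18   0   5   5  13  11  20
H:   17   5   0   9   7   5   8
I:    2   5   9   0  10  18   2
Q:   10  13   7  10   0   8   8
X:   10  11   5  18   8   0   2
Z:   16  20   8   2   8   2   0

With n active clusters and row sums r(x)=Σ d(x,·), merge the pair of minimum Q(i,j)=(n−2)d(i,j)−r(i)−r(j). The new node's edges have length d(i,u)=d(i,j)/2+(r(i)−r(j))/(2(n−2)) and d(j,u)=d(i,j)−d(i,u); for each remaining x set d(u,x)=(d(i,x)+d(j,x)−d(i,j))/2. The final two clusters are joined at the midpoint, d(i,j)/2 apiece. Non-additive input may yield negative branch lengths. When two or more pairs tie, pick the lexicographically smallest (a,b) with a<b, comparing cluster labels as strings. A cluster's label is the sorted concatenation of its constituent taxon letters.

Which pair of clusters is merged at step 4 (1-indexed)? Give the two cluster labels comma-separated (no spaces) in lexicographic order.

1. join B+I (d=2, Q=-109) ⇒ BI; edges |B|=37/10, |I|=-17/10
  updated: d(BI,G)=21/2, d(BI,H)=12, d(BI,Q)=9, d(BI,X)=13, d(BI,Z)=8
2. join X+Z (d=2, Q=-77) ⇒ XZ; edges |X|=1/8, |Z|=15/8
  updated: d(BI,XZ)=19/2, d(G,XZ)=29/2, d(H,XZ)=11/2, d(Q,XZ)=7
3. join G+H (d=5, Q=-115/2) ⇒ GH; edges |G|=19/4, |H|=1/4
  updated: d(BI,GH)=35/4, d(GH,Q)=15/2, d(GH,XZ)=15/2
4. join BI+GH (d=35/4, Q=-67/2) ⇒ BGHI; edges |BI|=21/4, |GH|=7/2
  updated: d(BGHI,Q)=31/8, d(BGHI,XZ)=33/8
5. join BGHI+Q (d=31/8, Q=-15) ⇒ BGHIQ; edges |BGHI|=1/2, |Q|=27/8
  updated: d(BGHIQ,XZ)=29/8
6. join BGHIQ+XZ (d=29/8) ⇒ BGHIQXZ; edges |BGHIQ|=29/16, |XZ|=29/16
final tree: ((((B:37/10,I:-17/10):21/4,(G:19/4,H:1/4):7/2):1/2,Q:27/8):29/16,(X:1/8,Z:15/8):29/16)
total length: 101/4

BI,GH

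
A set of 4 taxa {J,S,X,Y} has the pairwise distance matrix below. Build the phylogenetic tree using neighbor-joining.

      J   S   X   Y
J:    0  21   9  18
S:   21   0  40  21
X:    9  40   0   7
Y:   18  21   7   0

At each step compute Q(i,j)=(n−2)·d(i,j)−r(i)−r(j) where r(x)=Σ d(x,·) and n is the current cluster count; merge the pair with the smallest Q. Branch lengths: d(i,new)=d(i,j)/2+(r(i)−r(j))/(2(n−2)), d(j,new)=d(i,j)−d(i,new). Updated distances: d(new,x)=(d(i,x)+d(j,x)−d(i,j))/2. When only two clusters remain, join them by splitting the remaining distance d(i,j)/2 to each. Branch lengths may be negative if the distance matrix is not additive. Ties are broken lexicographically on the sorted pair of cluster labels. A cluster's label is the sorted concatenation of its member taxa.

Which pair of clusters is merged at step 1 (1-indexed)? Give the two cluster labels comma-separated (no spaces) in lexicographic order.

iteration 1: select J,S (d=21, Q=-88); attach at lengths (2, 19); label the merged cluster JS
  updated: d(JS,X)=14, d(JS,Y)=9
iteration 2: select JS,X (d=14, Q=-30); attach at lengths (8, 6); label the merged cluster JSX
  updated: d(JSX,Y)=1
iteration 3: select JSX,Y (d=1); attach at lengths (1/2, 1/2); label the merged cluster JSXY
final tree: (((J:2,S:19):8,X:6):1/2,Y:1/2)
total length: 36

J,S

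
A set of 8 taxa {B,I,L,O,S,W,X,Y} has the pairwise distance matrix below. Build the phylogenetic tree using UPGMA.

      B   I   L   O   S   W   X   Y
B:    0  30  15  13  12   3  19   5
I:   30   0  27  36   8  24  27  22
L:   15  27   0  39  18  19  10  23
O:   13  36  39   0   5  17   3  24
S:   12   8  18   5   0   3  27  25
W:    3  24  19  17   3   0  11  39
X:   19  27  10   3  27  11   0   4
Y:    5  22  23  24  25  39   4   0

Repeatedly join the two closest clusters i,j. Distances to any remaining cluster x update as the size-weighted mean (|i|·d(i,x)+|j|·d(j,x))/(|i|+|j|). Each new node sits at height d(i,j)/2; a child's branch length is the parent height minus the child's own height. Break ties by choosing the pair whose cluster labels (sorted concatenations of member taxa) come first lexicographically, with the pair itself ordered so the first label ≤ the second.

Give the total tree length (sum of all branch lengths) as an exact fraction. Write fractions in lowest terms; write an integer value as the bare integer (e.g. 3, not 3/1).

iteration 1: select B,W (d=3); attach at lengths (3/2, 3/2); label the merged cluster BW
  updated: d(BW,I)=27, d(BW,L)=17, d(BW,O)=15, d(BW,S)=15/2, d(BW,X)=15, d(BW,Y)=22
iteration 2: select O,X (d=3); attach at lengths (3/2, 3/2); label the merged cluster OX
  updated: d(BW,OX)=15, d(I,OX)=63/2, d(L,OX)=49/2, d(OX,S)=16, d(OX,Y)=14
iteration 3: select BW,S (d=15/2); attach at lengths (9/4, 15/4); label the merged cluster BSW
  updated: d(BSW,I)=62/3, d(BSW,L)=52/3, d(BSW,OX)=46/3, d(BSW,Y)=23
iteration 4: select OX,Y (d=14); attach at lengths (11/2, 7); label the merged cluster OXY
  updated: d(BSW,OXY)=161/9, d(I,OXY)=85/3, d(L,OXY)=24
iteration 5: select BSW,L (d=52/3); attach at lengths (59/12, 26/3); label the merged cluster BLSW
  updated: d(BLSW,I)=89/4, d(BLSW,OXY)=233/12
iteration 6: select BLSW,OXY (d=233/12); attach at lengths (25/24, 65/24); label the merged cluster BLOSWXY
  updated: d(BLOSWXY,I)=174/7
iteration 7: select BLOSWXY,I (d=174/7); attach at lengths (457/168, 87/7); label the merged cluster BILOSWXY
final tree: (((((B:3/2,W:3/2):9/4,S:15/4):59/12,L:26/3):25/24,((O:3/2,X:3/2):11/2,Y:7):65/24):457/168,I:87/7)
total length: 3191/56

3191/56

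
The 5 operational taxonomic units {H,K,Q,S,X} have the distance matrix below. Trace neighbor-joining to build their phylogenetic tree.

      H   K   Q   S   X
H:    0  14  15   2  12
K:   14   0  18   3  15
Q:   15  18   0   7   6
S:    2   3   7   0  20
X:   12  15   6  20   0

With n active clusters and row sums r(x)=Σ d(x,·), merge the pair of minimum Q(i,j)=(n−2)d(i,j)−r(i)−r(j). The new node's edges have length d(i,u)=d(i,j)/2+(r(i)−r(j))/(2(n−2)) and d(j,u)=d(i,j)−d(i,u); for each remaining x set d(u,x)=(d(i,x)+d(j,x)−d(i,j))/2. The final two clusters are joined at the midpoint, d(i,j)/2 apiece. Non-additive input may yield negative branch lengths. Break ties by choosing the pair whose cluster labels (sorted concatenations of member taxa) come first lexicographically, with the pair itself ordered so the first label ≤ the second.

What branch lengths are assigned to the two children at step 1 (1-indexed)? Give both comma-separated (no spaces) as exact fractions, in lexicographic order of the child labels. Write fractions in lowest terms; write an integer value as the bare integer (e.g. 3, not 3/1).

step 1: merge (Q,X) at d=6, Q=-81; branch lengths Q→11/6, X→25/6; new cluster QX
  updated: d(H,QX)=21/2, d(K,QX)=27/2, d(QX,S)=21/2
step 2: merge (H,QX) at d=21/2, Q=-40; branch lengths H→13/4, QX→29/4; new cluster HQX
  updated: d(HQX,K)=17/2, d(HQX,S)=1
step 3: merge (HQX,K) at d=17/2, Q=-25/2; branch lengths HQX→13/4, K→21/4; new cluster HKQX
  updated: d(HKQX,S)=-9/4
step 4: merge (HKQX,S) at d=-9/4; branch lengths HKQX→-9/8, S→-9/8; new cluster HKQSX
final tree: (((H:13/4,(Q:11/6,X:25/6):29/4):13/4,K:21/4):-9/8,S:-9/8)
total length: 91/4

11/6,25/6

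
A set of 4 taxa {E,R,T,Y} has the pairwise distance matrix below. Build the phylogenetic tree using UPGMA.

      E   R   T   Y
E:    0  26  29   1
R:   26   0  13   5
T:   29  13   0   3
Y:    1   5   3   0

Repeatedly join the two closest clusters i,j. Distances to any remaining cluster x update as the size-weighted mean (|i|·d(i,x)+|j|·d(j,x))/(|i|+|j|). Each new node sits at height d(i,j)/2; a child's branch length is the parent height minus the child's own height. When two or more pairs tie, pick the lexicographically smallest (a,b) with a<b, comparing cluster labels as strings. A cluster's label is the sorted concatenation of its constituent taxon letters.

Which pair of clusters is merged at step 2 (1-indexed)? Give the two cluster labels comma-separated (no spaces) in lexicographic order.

R,T

iteration 1: select E,Y (d=1); attach at lengths (1/2, 1/2); label the merged cluster EY
  updated: d(EY,R)=31/2, d(EY,T)=16
iteration 2: select R,T (d=13); attach at lengths (13/2, 13/2); label the merged cluster RT
  updated: d(EY,RT)=63/4
iteration 3: select EY,RT (d=63/4); attach at lengths (59/8, 11/8); label the merged cluster ERTY
final tree: ((E:1/2,Y:1/2):59/8,(R:13/2,T:13/2):11/8)
total length: 91/4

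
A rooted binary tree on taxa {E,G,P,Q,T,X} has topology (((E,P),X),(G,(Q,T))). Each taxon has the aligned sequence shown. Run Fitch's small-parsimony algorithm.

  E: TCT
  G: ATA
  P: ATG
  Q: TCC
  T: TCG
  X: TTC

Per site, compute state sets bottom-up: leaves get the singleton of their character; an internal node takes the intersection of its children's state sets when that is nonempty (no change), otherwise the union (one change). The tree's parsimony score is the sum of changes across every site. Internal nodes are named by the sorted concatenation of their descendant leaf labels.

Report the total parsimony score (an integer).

8

[col 0] EP: children E:{T}, P:{A} ∪→ {A,T}; cost 1
[col 0] EPX: children EP:{A,T}, X:{T} ∩→ {T}; cost 0
[col 0] QT: children Q:{T}, T:{T} ∩→ {T}; cost 0
[col 0] GQT: children G:{A}, QT:{T} ∪→ {A,T}; cost 1
[col 0] EGPQTX: children EPX:{T}, GQT:{A,T} ∩→ {T}; cost 0
[col 1] EP: children E:{C}, P:{T} ∪→ {C,T}; cost 1
[col 1] EPX: children EP:{C,T}, X:{T} ∩→ {T}; cost 0
[col 1] QT: children Q:{C}, T:{C} ∩→ {C}; cost 0
[col 1] GQT: children G:{T}, QT:{C} ∪→ {C,T}; cost 1
[col 1] EGPQTX: children EPX:{T}, GQT:{C,T} ∩→ {T}; cost 0
[col 2] EP: children E:{T}, P:{G} ∪→ {G,T}; cost 1
[col 2] EPX: children EP:{G,T}, X:{C} ∪→ {C,G,T}; cost 1
[col 2] QT: children Q:{C}, T:{G} ∪→ {C,G}; cost 1
[col 2] GQT: children G:{A}, QT:{C,G} ∪→ {A,C,G}; cost 1
[col 2] EGPQTX: children EPX:{C,G,T}, GQT:{A,C,G} ∩→ {C,G}; cost 0
per-site changes: [2, 2, 4]; total = 8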